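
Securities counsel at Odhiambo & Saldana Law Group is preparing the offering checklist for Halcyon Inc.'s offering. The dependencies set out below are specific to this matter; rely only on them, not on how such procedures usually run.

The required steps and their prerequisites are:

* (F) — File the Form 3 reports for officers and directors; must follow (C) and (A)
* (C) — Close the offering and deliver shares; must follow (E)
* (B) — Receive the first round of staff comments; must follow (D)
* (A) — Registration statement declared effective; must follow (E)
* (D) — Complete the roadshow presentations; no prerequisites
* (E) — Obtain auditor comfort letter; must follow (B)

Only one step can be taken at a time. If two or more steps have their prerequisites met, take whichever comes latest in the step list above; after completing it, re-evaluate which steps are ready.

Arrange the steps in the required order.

(D) is the only step with nothing outstanding, so it goes first.
(B) needed (D), now all done → (B).
(E) needed (B), now all done → (E).
Ready: (A) and (C). (A) is listed later → (A).
That leaves (C) as the only ready step → (C).
Next only (F) has its prerequisites met → (F).

(D) (B) (E) (A) (C) (F)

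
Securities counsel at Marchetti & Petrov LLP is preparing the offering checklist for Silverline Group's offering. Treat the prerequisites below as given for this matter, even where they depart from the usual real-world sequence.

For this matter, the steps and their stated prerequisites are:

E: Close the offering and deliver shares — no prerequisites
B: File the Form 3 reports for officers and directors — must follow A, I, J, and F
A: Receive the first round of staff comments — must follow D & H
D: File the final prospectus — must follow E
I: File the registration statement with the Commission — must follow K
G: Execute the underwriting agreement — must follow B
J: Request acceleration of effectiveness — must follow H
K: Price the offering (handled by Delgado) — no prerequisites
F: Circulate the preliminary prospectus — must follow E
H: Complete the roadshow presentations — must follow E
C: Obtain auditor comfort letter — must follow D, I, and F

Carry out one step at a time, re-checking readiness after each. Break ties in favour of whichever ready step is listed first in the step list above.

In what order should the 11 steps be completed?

E → D → K → I → F → H → A → J → B → G → C

E and K have no prerequisites; E is listed earlier, so E is first.
D, K, F and H are all available; D is listed earlier → D.
K, F and H are all available; K is listed earlier → K.
Now I, F and H have their prerequisites met. I is listed earlier, so I next.
Now F and H have their prerequisites met. F is listed earlier, so F next.
H and C are both available; H is listed earlier → H.
A and J now also ready, so the ready set is {A, J, C}; A is listed earlier → A.
Ready: J and C. J is listed earlier → J.
B now also ready, so the ready set is {B, C}; B is listed earlier → B.
Ready: G and C. G is listed earlier → G.
Next only C has its prerequisites met → C.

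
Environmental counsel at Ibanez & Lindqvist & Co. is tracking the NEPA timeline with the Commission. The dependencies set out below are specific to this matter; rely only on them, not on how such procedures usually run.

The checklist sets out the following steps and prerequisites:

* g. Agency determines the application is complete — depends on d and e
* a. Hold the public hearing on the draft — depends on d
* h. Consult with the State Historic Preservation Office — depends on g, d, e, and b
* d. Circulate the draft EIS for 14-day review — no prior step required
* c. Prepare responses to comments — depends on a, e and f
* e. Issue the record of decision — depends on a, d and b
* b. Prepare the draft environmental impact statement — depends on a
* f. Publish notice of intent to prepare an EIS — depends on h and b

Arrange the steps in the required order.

d, a, b, e, g, h, f, c

Only d has no prerequisites, so it is first.
a is the only step now ready → a.
b is the only step now ready → b.
Next only e has its prerequisites met → e.
That leaves g as the only ready step → g.
h needed g, d, e and b, now all done → h.
f is the only step now ready → f.
That leaves c as the only ready step → c.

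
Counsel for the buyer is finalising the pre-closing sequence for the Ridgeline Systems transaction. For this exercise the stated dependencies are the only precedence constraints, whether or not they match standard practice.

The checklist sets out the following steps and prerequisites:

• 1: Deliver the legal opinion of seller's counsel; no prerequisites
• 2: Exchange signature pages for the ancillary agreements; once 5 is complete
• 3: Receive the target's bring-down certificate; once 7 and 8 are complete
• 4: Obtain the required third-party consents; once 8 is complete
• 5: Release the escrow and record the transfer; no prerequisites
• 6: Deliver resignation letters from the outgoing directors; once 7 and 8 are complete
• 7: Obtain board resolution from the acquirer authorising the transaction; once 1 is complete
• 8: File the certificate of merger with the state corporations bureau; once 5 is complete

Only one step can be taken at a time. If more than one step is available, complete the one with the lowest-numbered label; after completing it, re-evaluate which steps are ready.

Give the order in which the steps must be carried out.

1, 5, 2, 7, 8, 3, 4, 6

1 and 5 have no prerequisites; 1 has the earlier label, so 1 is first.
7 now also ready, so the ready set is {5, 7}; 5 has the earlier label → 5.
2 and 8 now also ready, so the ready set is {2, 7, 8}; 2 has the earlier label → 2.
Now 7 and 8 have their prerequisites met. 7 has the earlier label, so 7 next.
8 needed 5, now all done → 8.
3, 4 and 6 are all available; 3 has the earlier label → 3.
Now 4 and 6 have their prerequisites met. 4 has the earlier label, so 4 next.
6 needed 7 and 8, now all done → 6.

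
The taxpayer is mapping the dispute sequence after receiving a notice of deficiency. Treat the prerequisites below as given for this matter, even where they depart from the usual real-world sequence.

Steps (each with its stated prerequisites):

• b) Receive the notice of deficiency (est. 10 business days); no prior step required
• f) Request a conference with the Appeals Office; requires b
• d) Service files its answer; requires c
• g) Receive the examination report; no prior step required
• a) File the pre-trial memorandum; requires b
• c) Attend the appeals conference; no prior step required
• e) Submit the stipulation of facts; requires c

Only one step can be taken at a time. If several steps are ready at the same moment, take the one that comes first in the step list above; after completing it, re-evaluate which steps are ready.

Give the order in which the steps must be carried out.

b f g a c d e

b, g and c have no prerequisites; b is listed earlier, so b is first.
Ready: f, g, a and c. f is listed earlier → f.
Ready: g, a and c. g is listed earlier → g.
Now a and c have their prerequisites met. a is listed earlier, so a next.
Next only c has its prerequisites met → c.
Ready: d and e. d is listed earlier → d.
Next only e has its prerequisites met → e.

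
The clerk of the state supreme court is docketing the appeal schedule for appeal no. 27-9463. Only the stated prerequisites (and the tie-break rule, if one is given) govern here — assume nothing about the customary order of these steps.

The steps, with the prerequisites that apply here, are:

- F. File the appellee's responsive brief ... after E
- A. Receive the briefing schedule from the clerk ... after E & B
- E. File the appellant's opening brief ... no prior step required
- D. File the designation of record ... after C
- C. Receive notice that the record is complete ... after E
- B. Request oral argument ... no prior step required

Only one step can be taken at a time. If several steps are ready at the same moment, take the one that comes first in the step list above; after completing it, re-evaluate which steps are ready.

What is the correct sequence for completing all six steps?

E and B have no prerequisites; E is listed earlier, so E is first.
Ready: F, C and B. F is listed earlier → F.
C and B are both available; C is listed earlier → C.
D now also ready, so the ready set is {D, B}; D is listed earlier → D.
That leaves B as the only ready step → B.
A needed E and B, now all done → A.

E, F, C, D, B, A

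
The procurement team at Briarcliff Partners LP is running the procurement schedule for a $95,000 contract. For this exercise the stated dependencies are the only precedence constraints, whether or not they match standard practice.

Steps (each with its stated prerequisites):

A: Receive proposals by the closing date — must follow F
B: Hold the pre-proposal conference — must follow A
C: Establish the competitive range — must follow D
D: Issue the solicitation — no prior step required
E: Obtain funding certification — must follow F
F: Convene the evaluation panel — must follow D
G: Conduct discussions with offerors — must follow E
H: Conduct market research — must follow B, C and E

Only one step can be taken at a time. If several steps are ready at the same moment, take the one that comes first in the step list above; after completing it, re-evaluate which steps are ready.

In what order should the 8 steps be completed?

D has no prerequisites → D first.
C and F are both available; C is listed earlier → C.
F is the only step now ready → F.
Now A and E have their prerequisites met. A is listed earlier, so A next.
B now also ready, so the ready set is {B, E}; B is listed earlier → B.
Next only E has its prerequisites met → E.
Now G and H have their prerequisites met. G is listed earlier, so G next.
H needed B, C and E, now all done → H.

D, C, F, A, B, E, G, H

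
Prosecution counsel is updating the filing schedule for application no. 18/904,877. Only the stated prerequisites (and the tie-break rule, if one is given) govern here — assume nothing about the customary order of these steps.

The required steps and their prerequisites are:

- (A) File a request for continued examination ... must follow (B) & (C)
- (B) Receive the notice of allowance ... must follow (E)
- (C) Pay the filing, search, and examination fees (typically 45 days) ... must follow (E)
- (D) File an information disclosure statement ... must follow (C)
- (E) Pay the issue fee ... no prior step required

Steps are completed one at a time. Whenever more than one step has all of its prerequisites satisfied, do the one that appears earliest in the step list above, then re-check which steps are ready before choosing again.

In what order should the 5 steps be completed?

(E), (B), (C), (A), (D)

(E) is the only step with nothing outstanding, so it goes first.
(B) and (C) are both available; (B) is listed earlier → (B).
That leaves (C) as the only ready step → (C).
Now (A) and (D) have their prerequisites met. (A) is listed earlier, so (A) next.
Next only (D) has its prerequisites met → (D).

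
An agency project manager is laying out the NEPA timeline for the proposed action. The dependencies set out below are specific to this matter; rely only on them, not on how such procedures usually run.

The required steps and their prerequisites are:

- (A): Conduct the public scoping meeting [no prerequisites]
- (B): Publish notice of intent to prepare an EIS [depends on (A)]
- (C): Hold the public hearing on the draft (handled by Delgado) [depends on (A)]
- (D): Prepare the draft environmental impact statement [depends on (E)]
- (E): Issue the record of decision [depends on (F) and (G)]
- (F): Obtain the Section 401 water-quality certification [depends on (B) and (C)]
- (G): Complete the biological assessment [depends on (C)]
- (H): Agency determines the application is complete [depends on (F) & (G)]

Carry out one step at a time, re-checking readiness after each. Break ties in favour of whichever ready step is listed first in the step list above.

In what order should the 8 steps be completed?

(A) (B) (C) (F) (G) (E) (D) (H)

(A) is the only step with nothing outstanding, so it goes first.
Ready: (B) and (C). (B) is listed earlier → (B).
Next only (C) has its prerequisites met → (C).
(F) and (G) are both available; (F) is listed earlier → (F).
(G) needed (C), now all done → (G).
Ready: (E) and (H). (E) is listed earlier → (E).
Now (D) and (H) have their prerequisites met. (D) is listed earlier, so (D) next.
That leaves (H) as the only ready step → (H).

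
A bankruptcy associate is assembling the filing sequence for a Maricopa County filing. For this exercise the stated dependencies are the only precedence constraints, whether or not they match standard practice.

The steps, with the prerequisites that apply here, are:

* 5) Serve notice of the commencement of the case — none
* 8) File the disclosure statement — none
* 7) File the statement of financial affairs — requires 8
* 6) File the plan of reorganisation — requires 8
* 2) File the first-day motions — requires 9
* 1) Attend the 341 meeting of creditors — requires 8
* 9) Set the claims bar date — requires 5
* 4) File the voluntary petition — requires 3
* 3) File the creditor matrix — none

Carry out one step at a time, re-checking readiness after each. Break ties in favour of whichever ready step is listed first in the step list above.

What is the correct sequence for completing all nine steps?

5, 8 and 3 have no prerequisites; 5 is listed earlier, so 5 is first.
9 now also ready, so the ready set is {8, 9, 3}; 8 is listed earlier → 8.
7, 6, 1, 9 and 3 are all available; 7 is listed earlier → 7.
Ready: 6, 1, 9 and 3. 6 is listed earlier → 6.
Ready: 1, 9 and 3. 1 is listed earlier → 1.
Ready: 9 and 3. 9 is listed earlier → 9.
Ready: 2 and 3. 2 is listed earlier → 2.
3 is the only step now ready → 3.
That leaves 4 as the only ready step → 4.

5, 8, 7, 6, 1, 9, 2, 3, 4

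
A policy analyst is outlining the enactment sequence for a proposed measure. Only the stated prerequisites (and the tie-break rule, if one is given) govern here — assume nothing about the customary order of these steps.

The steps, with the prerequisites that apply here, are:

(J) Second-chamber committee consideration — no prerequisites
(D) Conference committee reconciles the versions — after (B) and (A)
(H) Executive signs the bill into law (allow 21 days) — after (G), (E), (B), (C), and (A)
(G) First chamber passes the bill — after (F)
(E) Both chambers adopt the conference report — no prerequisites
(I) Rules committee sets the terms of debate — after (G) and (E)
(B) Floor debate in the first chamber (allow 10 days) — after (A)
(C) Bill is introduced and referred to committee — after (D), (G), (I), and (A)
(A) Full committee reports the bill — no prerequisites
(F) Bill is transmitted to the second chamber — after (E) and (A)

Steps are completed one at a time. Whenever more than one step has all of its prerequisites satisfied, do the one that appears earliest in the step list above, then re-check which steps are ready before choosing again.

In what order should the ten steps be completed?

(J) → (E) → (A) → (B) → (D) → (F) → (G) → (I) → (C) → (H)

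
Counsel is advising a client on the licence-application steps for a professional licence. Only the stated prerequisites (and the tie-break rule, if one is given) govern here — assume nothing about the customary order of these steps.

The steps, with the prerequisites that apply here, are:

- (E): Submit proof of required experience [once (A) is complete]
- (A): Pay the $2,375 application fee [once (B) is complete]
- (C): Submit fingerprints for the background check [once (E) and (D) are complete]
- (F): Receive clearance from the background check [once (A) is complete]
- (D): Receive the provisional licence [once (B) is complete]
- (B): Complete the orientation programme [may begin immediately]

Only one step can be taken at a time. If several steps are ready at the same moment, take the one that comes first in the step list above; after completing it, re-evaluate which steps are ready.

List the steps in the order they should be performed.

(B), (A), (E), (F), (D), (C)

Only (B) has no prerequisites, so it is first.
Now (A) and (D) have their prerequisites met. (A) is listed earlier, so (A) next.
(E) and (F) now also ready, so the ready set is {(E), (F), (D)}; (E) is listed earlier → (E).
(F) and (D) are both available; (F) is listed earlier → (F).
Next only (D) has its prerequisites met → (D).
(C) is the only step now ready → (C).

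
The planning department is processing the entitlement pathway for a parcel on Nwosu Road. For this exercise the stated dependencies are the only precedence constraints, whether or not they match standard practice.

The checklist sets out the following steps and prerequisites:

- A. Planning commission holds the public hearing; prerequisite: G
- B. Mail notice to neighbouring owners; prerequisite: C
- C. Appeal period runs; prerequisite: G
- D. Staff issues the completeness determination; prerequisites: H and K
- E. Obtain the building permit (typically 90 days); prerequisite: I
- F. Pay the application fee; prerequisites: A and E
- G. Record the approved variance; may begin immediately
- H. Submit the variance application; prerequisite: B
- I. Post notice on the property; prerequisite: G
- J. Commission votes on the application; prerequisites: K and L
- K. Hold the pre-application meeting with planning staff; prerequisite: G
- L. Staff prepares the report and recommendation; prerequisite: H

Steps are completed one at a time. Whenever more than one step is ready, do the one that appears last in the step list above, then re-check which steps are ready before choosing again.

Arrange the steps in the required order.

Only G has no prerequisites, so it is first.
Now K, I, C and A have their prerequisites met. K is listed later, so K next.
Now I, C and A have their prerequisites met. I is listed later, so I next.
E, C and A are all available; E is listed later → E.
Ready: C and A. C is listed later → C.
B now also ready, so the ready set is {B, A}; B is listed later → B.
Now H and A have their prerequisites met. H is listed later, so H next.
Now L, D and A have their prerequisites met. L is listed later, so L next.
Ready: J, D and A. J is listed later → J.
Now D and A have their prerequisites met. D is listed later, so D next.
Next only A has its prerequisites met → A.
F is the only step now ready → F.

G, K, I, E, C, B, H, L, J, D, A, F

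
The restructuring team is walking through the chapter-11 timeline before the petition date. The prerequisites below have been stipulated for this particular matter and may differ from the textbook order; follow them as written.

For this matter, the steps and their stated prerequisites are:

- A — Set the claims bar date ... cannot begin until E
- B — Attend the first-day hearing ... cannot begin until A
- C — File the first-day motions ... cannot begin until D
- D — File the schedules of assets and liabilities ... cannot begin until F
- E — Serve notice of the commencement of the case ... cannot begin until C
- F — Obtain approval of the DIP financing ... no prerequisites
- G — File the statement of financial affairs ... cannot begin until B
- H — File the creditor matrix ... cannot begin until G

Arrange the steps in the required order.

F → D → C → E → A → B → G → H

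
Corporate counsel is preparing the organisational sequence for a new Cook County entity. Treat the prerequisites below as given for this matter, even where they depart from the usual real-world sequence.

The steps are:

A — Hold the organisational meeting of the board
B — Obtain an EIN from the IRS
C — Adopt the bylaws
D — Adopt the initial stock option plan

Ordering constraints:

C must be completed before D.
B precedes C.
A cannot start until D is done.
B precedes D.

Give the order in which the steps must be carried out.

B → C → D → A

B is the only step with nothing outstanding, so it goes first.
Next only C has its prerequisites met → C.
That leaves D as the only ready step → D.
Next only A has its prerequisites met → A.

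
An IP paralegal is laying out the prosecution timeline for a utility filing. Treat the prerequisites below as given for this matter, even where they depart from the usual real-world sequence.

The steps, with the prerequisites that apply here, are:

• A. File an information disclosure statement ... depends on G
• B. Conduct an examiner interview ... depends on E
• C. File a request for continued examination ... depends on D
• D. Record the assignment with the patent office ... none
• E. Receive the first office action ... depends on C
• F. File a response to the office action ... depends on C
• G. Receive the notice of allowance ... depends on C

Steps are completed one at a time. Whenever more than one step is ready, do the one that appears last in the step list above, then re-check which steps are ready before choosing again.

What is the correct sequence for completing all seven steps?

D is the only step with nothing outstanding, so it goes first.
C needed D, now all done → C.
Ready: G, F and E. G is listed later → G.
Now F, E and A have their prerequisites met. F is listed later, so F next.
Ready: E and A. E is listed later → E.
B and A are both available; B is listed later → B.
A needed G, now all done → A.

D → C → G → F → E → B → A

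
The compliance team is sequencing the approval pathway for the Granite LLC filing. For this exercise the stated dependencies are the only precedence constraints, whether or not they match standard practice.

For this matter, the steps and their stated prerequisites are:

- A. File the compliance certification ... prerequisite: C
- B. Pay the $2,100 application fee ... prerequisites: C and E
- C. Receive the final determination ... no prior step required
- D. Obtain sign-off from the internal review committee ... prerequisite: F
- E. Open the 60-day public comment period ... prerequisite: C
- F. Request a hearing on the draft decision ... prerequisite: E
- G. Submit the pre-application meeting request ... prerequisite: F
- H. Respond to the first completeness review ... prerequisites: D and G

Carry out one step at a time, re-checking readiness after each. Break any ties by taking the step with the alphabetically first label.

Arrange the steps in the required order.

C → A → E → B → F → D → G → H

C has no prerequisites → C first.
A and E are both available; A has the earlier label → A.
E is the only step now ready → E.
B and F are both available; B has the earlier label → B.
That leaves F as the only ready step → F.
Ready: D and G. D has the earlier label → D.
G needed F, now all done → G.
That leaves H as the only ready step → H.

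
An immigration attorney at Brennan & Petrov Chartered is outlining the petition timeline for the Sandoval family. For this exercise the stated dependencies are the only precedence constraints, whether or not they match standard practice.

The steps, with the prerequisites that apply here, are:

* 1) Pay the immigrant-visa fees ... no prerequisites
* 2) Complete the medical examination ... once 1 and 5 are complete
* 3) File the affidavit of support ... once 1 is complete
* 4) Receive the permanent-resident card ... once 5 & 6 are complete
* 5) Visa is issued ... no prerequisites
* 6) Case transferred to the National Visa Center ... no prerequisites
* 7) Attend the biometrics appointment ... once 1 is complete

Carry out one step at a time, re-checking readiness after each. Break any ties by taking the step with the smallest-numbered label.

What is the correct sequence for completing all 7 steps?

1, 5 and 6 have no prerequisites; 1 has the earlier label, so 1 is first.
Ready: 3, 5, 6 and 7. 3 has the earlier label → 3.
Ready: 5, 6 and 7. 5 has the earlier label → 5.
2 now also ready, so the ready set is {2, 6, 7}; 2 has the earlier label → 2.
Now 6 and 7 have their prerequisites met. 6 has the earlier label, so 6 next.
Ready: 4 and 7. 4 has the earlier label → 4.
7 needed 1, now all done → 7.

1 3 5 2 6 4 7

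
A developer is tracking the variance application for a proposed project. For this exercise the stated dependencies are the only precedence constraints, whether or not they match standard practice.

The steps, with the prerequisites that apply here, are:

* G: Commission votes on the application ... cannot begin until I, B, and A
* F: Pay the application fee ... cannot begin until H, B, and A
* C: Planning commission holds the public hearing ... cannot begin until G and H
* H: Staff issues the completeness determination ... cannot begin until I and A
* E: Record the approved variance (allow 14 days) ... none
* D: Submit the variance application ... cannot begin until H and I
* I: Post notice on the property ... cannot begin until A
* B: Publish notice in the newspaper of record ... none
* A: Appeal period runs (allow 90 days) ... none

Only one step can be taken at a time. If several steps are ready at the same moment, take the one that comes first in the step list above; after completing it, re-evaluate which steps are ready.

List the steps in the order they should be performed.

E B A I G H F C D

E, B and A have no prerequisites; E is listed earlier, so E is first.
B and A are both available; B is listed earlier → B.
That leaves A as the only ready step → A.
Next only I has its prerequisites met → I.
Now G and H have their prerequisites met. G is listed earlier, so G next.
H needed I and A, now all done → H.
Ready: F, C and D. F is listed earlier → F.
Ready: C and D. C is listed earlier → C.
Next only D has its prerequisites met → D.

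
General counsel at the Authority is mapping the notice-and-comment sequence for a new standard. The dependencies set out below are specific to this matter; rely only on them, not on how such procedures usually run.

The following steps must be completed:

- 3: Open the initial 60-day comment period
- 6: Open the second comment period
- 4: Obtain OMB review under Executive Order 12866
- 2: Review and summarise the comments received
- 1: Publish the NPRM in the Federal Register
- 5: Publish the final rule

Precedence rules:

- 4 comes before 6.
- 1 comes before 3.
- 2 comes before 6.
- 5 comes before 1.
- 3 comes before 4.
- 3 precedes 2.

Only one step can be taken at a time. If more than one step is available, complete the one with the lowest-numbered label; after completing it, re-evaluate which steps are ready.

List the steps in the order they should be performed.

5 has no prerequisites → 5 first.
1 needed 5, now all done → 1.
That leaves 3 as the only ready step → 3.
Ready: 2 and 4. 2 has the earlier label → 2.
4 is the only step now ready → 4.
6 needed 2 and 4, now all done → 6.

5, 1, 3, 2, 4, 6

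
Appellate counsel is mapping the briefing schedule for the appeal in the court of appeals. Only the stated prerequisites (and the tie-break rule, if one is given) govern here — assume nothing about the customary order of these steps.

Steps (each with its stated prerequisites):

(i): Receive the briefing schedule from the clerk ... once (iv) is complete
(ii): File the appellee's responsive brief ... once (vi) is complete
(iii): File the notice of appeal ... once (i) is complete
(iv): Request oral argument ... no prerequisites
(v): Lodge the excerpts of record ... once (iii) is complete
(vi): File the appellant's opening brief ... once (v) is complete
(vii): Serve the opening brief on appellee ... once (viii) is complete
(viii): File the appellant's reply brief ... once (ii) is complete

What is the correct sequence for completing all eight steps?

Only (iv) has no prerequisites, so it is first.
Next only (i) has its prerequisites met → (i).
(iii) is the only step now ready → (iii).
That leaves (v) as the only ready step → (v).
That leaves (vi) as the only ready step → (vi).
(ii) needed (vi), now all done → (ii).
Next only (viii) has its prerequisites met → (viii).
(vii) needed (viii), now all done → (vii).

(iv) → (i) → (iii) → (v) → (vi) → (ii) → (viii) → (vii)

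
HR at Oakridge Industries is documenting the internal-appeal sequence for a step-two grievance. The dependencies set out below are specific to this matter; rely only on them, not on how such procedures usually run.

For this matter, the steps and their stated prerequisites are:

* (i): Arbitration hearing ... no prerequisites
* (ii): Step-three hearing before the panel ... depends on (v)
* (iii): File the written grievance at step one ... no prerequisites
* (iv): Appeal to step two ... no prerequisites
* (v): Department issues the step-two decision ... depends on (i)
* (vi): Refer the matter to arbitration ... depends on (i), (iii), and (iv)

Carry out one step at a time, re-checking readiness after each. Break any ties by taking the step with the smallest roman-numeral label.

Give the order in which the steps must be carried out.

(i), (iii), (iv), (v), (ii), (vi)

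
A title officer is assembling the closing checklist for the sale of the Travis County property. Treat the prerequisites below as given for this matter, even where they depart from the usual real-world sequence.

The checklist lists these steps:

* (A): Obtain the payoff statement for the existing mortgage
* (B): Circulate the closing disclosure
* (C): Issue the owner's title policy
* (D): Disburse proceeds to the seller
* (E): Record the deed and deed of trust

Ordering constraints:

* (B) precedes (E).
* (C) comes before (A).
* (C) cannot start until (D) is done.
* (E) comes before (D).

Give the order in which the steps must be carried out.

(B) (E) (D) (C) (A)

(B) is the only step with nothing outstanding, so it goes first.
(E) needed (B), now all done → (E).
(D) needed (E), now all done → (D).
That leaves (C) as the only ready step → (C).
Next only (A) has its prerequisites met → (A).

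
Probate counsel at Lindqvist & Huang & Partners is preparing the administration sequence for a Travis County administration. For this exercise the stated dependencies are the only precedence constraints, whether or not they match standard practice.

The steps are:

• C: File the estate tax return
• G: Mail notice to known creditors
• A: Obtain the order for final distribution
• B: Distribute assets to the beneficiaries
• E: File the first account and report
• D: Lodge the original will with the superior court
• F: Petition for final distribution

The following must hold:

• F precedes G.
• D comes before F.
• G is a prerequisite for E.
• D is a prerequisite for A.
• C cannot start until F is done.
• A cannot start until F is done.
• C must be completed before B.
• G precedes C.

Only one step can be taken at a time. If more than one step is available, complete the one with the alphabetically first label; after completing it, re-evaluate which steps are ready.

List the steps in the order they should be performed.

D F A G C B E

D has no prerequisites → D first.
That leaves F as the only ready step → F.
Ready: A and G. A has the earlier label → A.
Next only G has its prerequisites met → G.
Now C and E have their prerequisites met. C has the earlier label, so C next.
Ready: B and E. B has the earlier label → B.
E is the only step now ready → E.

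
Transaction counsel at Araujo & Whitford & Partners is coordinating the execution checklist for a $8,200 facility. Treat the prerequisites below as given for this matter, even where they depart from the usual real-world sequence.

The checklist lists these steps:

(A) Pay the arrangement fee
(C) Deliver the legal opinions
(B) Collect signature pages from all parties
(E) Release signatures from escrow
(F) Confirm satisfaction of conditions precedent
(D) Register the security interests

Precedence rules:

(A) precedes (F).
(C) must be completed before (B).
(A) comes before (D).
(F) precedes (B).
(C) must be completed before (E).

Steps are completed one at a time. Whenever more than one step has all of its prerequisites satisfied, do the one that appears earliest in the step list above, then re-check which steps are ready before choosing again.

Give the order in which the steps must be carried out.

(A), (C), (E), (F), (B), (D)

(A) and (C) have no prerequisites; (A) is listed earlier, so (A) is first.
(F) and (D) now also ready, so the ready set is {(C), (F), (D)}; (C) is listed earlier → (C).
(E), (F) and (D) are all available; (E) is listed earlier → (E).
Now (F) and (D) have their prerequisites met. (F) is listed earlier, so (F) next.
(B) and (D) are both available; (B) is listed earlier → (B).
(D) is the only step now ready → (D).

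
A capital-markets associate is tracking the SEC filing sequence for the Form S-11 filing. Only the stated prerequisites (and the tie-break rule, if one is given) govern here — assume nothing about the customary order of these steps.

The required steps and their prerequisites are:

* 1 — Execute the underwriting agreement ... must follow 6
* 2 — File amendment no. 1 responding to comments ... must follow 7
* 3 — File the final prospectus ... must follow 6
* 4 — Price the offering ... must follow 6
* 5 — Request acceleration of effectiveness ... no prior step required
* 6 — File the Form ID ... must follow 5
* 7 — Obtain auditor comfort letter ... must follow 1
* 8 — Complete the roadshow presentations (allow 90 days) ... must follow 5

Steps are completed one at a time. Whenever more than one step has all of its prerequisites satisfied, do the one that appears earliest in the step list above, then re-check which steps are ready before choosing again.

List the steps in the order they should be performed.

5 has no prerequisites → 5 first.
6 and 8 are both available; 6 is listed earlier → 6.
1, 3 and 4 now also ready, so the ready set is {1, 3, 4, 8}; 1 is listed earlier → 1.
3, 4, 7 and 8 are all available; 3 is listed earlier → 3.
Now 4, 7 and 8 have their prerequisites met. 4 is listed earlier, so 4 next.
Ready: 7 and 8. 7 is listed earlier → 7.
2 now also ready, so the ready set is {2, 8}; 2 is listed earlier → 2.
That leaves 8 as the only ready step → 8.

5, 6, 1, 3, 4, 7, 2, 8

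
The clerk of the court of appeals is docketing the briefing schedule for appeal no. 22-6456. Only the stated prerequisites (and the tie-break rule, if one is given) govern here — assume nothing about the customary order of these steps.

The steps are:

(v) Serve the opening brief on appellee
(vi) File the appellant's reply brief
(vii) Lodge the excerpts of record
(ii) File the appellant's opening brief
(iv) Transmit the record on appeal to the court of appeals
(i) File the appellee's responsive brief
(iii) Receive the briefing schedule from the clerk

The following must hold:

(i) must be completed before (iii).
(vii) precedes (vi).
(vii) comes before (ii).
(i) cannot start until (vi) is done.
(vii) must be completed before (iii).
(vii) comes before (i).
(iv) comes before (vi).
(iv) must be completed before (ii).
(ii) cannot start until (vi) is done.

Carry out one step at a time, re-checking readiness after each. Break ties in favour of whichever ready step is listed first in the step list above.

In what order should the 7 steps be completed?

(v), (vii), (iv), (vi), (ii), (i), (iii)

(v), (vii) and (iv) have no prerequisites; (v) is listed earlier, so (v) is first.
(vii) and (iv) are both available; (vii) is listed earlier → (vii).
Next only (iv) has its prerequisites met → (iv).
(vi) is the only step now ready → (vi).
Now (ii) and (i) have their prerequisites met. (ii) is listed earlier, so (ii) next.
That leaves (i) as the only ready step → (i).
(iii) is the only step now ready → (iii).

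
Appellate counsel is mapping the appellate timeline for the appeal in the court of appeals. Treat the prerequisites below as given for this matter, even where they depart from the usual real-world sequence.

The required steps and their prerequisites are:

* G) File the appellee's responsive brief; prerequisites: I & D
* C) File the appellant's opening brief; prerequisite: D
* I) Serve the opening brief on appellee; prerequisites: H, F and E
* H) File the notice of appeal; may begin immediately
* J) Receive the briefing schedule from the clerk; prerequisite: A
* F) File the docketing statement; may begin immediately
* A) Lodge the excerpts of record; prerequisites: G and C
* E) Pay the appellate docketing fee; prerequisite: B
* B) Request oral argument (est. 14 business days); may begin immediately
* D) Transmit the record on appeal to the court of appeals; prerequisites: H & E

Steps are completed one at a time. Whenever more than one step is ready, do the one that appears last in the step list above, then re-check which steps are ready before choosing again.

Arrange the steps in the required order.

B, F and H have no prerequisites; B is listed later, so B is first.
E now also ready, so the ready set is {E, F, H}; E is listed later → E.
F and H are both available; F is listed later → F.
Next only H has its prerequisites met → H.
D and I are both available; D is listed later → D.
Ready: I and C. I is listed later → I.
G now also ready, so the ready set is {C, G}; C is listed later → C.
Next only G has its prerequisites met → G.
A is the only step now ready → A.
That leaves J as the only ready step → J.

B → E → F → H → D → I → C → G → A → J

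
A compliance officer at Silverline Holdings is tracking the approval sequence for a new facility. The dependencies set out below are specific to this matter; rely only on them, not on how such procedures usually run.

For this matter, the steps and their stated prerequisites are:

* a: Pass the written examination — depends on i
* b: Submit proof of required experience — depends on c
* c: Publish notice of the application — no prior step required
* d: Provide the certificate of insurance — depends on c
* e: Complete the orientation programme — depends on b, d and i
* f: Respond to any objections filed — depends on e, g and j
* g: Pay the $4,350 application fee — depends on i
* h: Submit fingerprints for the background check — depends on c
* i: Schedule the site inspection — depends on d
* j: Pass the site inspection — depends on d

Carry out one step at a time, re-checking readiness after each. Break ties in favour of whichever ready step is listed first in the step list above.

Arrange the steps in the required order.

c, b, d, h, i, a, e, g, j, f

Only c has no prerequisites, so it is first.
Ready: b, d and h. b is listed earlier → b.
d and h are both available; d is listed earlier → d.
h, i and j are all available; h is listed earlier → h.
Ready: i and j. i is listed earlier → i.
a, e, g and j are all available; a is listed earlier → a.
e, g and j are all available; e is listed earlier → e.
Ready: g and j. g is listed earlier → g.
j needed d, now all done → j.
Next only f has its prerequisites met → f.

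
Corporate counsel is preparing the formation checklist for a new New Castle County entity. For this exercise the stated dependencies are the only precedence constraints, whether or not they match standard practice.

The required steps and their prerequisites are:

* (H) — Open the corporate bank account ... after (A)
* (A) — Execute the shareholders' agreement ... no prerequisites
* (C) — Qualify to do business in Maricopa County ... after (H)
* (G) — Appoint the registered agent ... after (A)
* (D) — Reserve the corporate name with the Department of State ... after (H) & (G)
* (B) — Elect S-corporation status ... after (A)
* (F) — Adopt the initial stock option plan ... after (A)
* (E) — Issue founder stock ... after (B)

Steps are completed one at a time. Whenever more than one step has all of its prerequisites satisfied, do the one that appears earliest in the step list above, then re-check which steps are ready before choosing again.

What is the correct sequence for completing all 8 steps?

(A), (H), (C), (G), (D), (B), (F), (E)

(A) has no prerequisites → (A) first.
Ready: (H), (G), (B) and (F). (H) is listed earlier → (H).
(C) now also ready, so the ready set is {(C), (G), (B), (F)}; (C) is listed earlier → (C).
Now (G), (B) and (F) have their prerequisites met. (G) is listed earlier, so (G) next.
(D) now also ready, so the ready set is {(D), (B), (F)}; (D) is listed earlier → (D).
Ready: (B) and (F). (B) is listed earlier → (B).
(F) and (E) are both available; (F) is listed earlier → (F).
Next only (E) has its prerequisites met → (E).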